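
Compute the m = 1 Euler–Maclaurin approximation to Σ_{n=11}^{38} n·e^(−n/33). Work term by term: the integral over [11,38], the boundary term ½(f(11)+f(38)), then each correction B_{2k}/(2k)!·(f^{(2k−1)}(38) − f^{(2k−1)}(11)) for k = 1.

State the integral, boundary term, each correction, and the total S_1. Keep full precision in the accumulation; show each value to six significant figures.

The integral term ∫_11^38 x·e^(−x/33) dx = 299.647.
Endpoint term: (f(11) + f(38))/2 = (7.88184 + 12.0140)/2 = 9.94791.
Running total after boundary: 309.595.
Correction k=1: B_{2}/2! · (f^{(1)}(38) − f^{(1)}(11)) = 1/12 · (-0.0479026 − 0.477688) = -0.0437992.

S_1 ≈ 309.551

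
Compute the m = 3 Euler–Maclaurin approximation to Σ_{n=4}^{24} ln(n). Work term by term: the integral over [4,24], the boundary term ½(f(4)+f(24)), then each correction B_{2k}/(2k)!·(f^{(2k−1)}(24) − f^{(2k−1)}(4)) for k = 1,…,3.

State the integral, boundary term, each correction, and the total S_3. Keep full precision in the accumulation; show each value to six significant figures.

S_3 ≈ 52.9930

The integral term ∫_4^24 ln(x) dx = 50.7281.
Boundary: ½(f(4) + f(24)) = ½(1.38629 + 3.17805) = 2.28217.
So far: 53.0103.
Order-1 term: 1/12 · (0.0416667 − 0.250000) = -0.0173611.
After k=1: 52.9929.
Order-2 term: −1/720 · (0.000144676 − 0.0312500) = 4.32018e-05.
After k=2: 52.9930.
Order-3 term: 1/30240 · (3.01408e-06 − 0.0234375) = -7.74950e-07.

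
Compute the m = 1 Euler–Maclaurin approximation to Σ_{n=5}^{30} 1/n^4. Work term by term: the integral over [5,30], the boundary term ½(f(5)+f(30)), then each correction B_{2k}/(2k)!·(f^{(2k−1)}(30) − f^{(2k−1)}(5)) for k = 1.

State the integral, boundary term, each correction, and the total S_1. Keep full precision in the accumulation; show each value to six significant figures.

The integral term ∫_5^30 1/x^4 dx = 0.00265432.
Boundary: ½(f(5) + f(30)) = ½(0.00160000 + 1.23457e-06) = 0.000800617.
Integral + boundary = 0.00345494.
Correction k=1: B_{2}/2! · (f^{(1)}(30) − f^{(1)}(5)) = 1/12 · (-1.64609e-07 − (-0.00128000)) = 0.000106653.

S_1 ≈ 0.00356159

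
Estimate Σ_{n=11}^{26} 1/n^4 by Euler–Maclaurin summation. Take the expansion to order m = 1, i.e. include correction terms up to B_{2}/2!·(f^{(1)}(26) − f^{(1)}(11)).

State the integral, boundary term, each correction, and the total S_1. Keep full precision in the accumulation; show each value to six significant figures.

Integral: ∫_11^26 1/x^4 dx = 0.000231473.
Boundary: ½(f(11) + f(26)) = ½(6.83013e-05 + 2.18830e-06) = 3.52448e-05.
Running total after boundary: 0.000266718.
Order-1 term: 1/12 · (-3.36661e-07 − (-2.48369e-05)) = 2.04168e-06.

S_1 ≈ 0.000268760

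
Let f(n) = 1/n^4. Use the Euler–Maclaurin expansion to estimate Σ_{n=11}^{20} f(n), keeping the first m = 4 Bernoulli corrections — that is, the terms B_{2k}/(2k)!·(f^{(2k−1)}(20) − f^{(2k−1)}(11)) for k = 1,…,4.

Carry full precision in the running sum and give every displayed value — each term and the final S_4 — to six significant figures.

The integral term ∫_11^20 1/x^4 dx = 0.000208772.
½[f(11) + f(20)] = ½[6.83013e-05 + 6.25000e-06] = 3.72757e-05.
Running total after boundary: 0.000246047.
Correction k=1: B_{2}/2! · (f^{(1)}(20) − f^{(1)}(11)) = 1/12 · (-1.25000e-06 − (-2.48369e-05)) = 1.96557e-06.
Partial sum through k=1: 0.000248013.
Correction k=2: B_{4}/4! · (f^{(3)}(20) − f^{(3)}(11)) = −1/720 · (-9.37500e-08 − (-6.15790e-06)) = -8.42243e-09.
Partial sum through k=2: 0.000248004.
Correction k=3: B_{6}/6! · (f^{(5)}(20) − f^{(5)}(11)) = 1/30240 · (-1.31250e-08 − (-2.84994e-06)) = 9.38099e-11.
Partial sum through k=3: 0.000248005.
Correction k=4: B_{8}/8! · (f^{(7)}(20) − f^{(7)}(11)) = −1/1209600 · (-2.95313e-09 − (-2.11979e-06)) = -1.75003e-12.

S_4 ≈ 0.000248005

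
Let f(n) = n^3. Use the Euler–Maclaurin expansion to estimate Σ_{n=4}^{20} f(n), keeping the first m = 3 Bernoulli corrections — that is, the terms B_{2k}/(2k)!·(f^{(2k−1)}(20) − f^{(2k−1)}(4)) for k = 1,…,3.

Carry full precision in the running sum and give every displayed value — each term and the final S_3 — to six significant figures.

The integral term ∫_4^20 x^3 dx = 39936.0.
Boundary: ½(f(4) + f(20)) = ½(64.0000 + 8000.00) = 4032.00.
Integral + boundary = 43968.0.
k=1: B_{2}/(2)! × [f^{(1)}(20) − f^{(1)}(4)] = 1/12 × (1200.00 − 48.0000) = 96.0000.
After k=1: 44064.0.
k=2: B_{4}/(4)! × [f^{(3)}(20) − f^{(3)}(4)] = −1/720 × (6.00000 − 6.00000) = 0.00000.
After k=2: 44064.0.
k=3: B_{6}/(6)! × [f^{(5)}(20) − f^{(5)}(4)] = 1/30240 × (0.00000 − 0.00000) = 0.00000.

S_3 ≈ 44064.0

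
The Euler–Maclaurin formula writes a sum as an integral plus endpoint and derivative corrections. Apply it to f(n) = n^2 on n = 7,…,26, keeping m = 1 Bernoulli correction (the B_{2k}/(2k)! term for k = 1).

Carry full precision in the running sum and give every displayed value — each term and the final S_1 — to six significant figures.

∫_7^26 x^2 dx evaluates to 5744.33.
½[f(7) + f(26)] = ½[49.0000 + 676.000] = 362.500.
Integral + boundary = 6106.83.
Correction k=1: B_{2}/2! · (f^{(1)}(26) − f^{(1)}(7)) = 1/12 · (52.0000 − 14.0000) = 3.16667.

S_1 ≈ 6110.00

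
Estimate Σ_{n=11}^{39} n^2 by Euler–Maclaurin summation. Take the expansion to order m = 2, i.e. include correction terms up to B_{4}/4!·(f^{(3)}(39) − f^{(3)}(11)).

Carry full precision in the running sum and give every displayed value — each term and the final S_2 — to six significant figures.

S_2 ≈ 20155.0

∫_11^39 x^2 dx evaluates to 19329.3.
Boundary: ½(f(11) + f(39)) = ½(121.000 + 1521.00) = 821.000.
Running total after boundary: 20150.3.
k=1: B_{2}/(2)! × [f^{(1)}(39) − f^{(1)}(11)] = 1/12 × (78.0000 − 22.0000) = 4.66667.
Partial sum through k=1: 20155.0.
k=2: B_{4}/(4)! × [f^{(3)}(39) − f^{(3)}(11)] = −1/720 × (0.00000 − 0.00000) = 0.00000.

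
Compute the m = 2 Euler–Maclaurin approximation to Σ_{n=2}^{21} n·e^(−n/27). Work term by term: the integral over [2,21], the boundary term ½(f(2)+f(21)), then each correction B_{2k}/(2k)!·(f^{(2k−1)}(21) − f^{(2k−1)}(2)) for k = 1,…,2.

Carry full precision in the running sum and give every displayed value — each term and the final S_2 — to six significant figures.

∫_2^21 x·e^(−x/27) dx evaluates to 131.680.
Endpoint term: (f(2) + f(21))/2 = (1.85721 + 9.64794)/2 = 5.75257.
Running total after boundary: 137.433.
Correction k=1: B_{2}/2! · (f^{(1)}(21) − f^{(1)}(2)) = 1/12 · (0.102095 − 0.859818) = -0.0631436.
Partial sum through k=1: 137.370.
Correction k=2: B_{4}/4! · (f^{(3)}(21) − f^{(3)}(2)) = −1/720 · (0.00140048 − 0.00372706) = 3.23136e-06.

S_2 ≈ 137.370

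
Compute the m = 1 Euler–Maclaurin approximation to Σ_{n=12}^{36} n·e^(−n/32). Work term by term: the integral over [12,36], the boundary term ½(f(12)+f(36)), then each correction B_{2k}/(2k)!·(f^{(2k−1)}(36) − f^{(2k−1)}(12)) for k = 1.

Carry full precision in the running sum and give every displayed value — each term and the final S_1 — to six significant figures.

∫_12^36 x·e^(−x/32) dx evaluates to 261.260.
Boundary: ½(f(12) + f(36)) = ½(8.24747 + 11.6875) = 9.96748.
So far: 271.227.
k=1: B_{2}/(2)! × [f^{(1)}(36) − f^{(1)}(12)] = 1/12 × (-0.0405816 − 0.429556) = -0.0391781.

S_1 ≈ 271.188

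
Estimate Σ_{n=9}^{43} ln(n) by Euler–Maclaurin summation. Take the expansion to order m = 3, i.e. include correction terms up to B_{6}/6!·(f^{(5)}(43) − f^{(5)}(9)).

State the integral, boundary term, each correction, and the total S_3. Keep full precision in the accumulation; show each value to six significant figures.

Integral: ∫_9^43 ln(x) dx = 107.957.
½[f(9) + f(43)] = ½[2.19722 + 3.76120] = 2.97921.
Running total after boundary: 110.936.
k=1: B_{2}/(2)! × [f^{(1)}(43) − f^{(1)}(9)] = 1/12 × (0.0232558 − 0.111111) = -0.00732127.
Running total after k=1: 110.928.
k=2: B_{4}/(4)! × [f^{(3)}(43) − f^{(3)}(9)] = −1/720 × (2.51550e-05 − 0.00274348) = 3.77546e-06.
Running total after k=2: 110.928.
k=3: B_{6}/(6)! × [f^{(5)}(43) − f^{(5)}(9)] = 1/30240 × (1.63256e-07 − 0.000406442) = -1.34351e-08.

S_3 ≈ 110.928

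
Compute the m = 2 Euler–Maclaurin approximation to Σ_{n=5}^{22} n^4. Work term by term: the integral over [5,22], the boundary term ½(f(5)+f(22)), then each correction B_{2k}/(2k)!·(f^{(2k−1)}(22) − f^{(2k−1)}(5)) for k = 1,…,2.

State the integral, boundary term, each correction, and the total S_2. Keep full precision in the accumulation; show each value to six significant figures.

S_2 ≈ 1.15105e+06

The integral term ∫_5^22 x^4 dx = 1.03010e+06.
½[f(5) + f(22)] = ½[625.000 + 234256] = 117440.
Running total after boundary: 1.14754e+06.
k=1: B_{2}/(2)! × [f^{(1)}(22) − f^{(1)}(5)] = 1/12 × (42592.0 − 500.000) = 3507.67.
Running total after k=1: 1.15105e+06.
k=2: B_{4}/(4)! × [f^{(3)}(22) − f^{(3)}(5)] = −1/720 × (528.000 − 120.000) = -0.566667.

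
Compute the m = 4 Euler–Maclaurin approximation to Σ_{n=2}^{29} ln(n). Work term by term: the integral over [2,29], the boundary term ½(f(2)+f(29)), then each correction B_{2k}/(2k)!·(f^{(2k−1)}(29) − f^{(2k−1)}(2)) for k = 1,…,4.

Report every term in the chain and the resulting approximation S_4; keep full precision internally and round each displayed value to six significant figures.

Integral: ∫_2^29 ln(x) dx = 69.2653.
Boundary: ½(f(2) + f(29)) = ½(0.693147 + 3.36730) = 2.03022.
Running total after boundary: 71.2955.
k=1: B_{2}/(2)! × [f^{(1)}(29) − f^{(1)}(2)] = 1/12 × (0.0344828 − 0.500000) = -0.0387931.
Partial sum through k=1: 71.2567.
k=2: B_{4}/(4)! × [f^{(3)}(29) − f^{(3)}(2)] = −1/720 × (8.20042e-05 − 0.250000) = 0.000347108.
Partial sum through k=2: 71.2571.
k=3: B_{6}/(6)! × [f^{(5)}(29) − f^{(5)}(2)] = 1/30240 × (1.17010e-06 − 0.750000) = -2.48015e-05.
Partial sum through k=3: 71.2570.
k=4: B_{8}/(8)! × [f^{(7)}(29) − f^{(7)}(2)] = −1/1209600 × (4.17394e-08 − 5.62500) = 4.65030e-06.

S_4 ≈ 71.2570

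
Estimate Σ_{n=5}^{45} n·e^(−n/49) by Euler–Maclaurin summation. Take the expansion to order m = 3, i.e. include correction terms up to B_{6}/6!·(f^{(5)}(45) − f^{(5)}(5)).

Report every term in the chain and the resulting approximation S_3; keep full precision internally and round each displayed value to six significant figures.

S_3 ≈ 561.915

Integral: ∫_5^45 x·e^(−x/49) dx = 550.741.
Endpoint term: (f(5) + f(45))/2 = (4.51496 + 17.9627)/2 = 11.2388.
So far: 561.979.
Order-1 term: 1/12 · (0.0325853 − 0.810851) = -0.0648554.
Partial sum through k=1: 561.915.
Order-2 term: −1/720 · (0.000346075 − 0.00108989) = 1.03308e-06.
Partial sum through k=2: 561.915.
Order-3 term: 1/30240 · (2.82623e-07 − 7.67211e-07) = -1.60247e-11.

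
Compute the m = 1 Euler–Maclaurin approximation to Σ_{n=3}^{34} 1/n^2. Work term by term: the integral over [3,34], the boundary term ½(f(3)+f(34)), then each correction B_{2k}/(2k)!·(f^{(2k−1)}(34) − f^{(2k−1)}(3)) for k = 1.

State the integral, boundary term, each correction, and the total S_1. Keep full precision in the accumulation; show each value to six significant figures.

S_1 ≈ 0.366078

The integral term ∫_3^34 1/x^2 dx = 0.303922.
Boundary: ½(f(3) + f(34)) = ½(0.111111 + 0.000865052) = 0.0559881.
Running total after boundary: 0.359910.
k=1: B_{2}/(2)! × [f^{(1)}(34) − f^{(1)}(3)] = 1/12 × (-5.08854e-05 − (-0.0740741)) = 0.00616860.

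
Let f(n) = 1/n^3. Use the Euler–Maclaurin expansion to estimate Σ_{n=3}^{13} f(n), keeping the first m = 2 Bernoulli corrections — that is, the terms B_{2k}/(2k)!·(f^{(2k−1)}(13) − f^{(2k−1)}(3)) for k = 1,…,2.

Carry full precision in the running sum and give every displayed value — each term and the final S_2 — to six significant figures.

S_2 ≈ 0.0743064

The integral term ∫_3^13 1/x^3 dx = 0.0525970.
Boundary: ½(f(3) + f(13)) = ½(0.0370370 + 0.000455166) = 0.0187461.
Running total after boundary: 0.0713431.
Correction k=1: B_{2}/2! · (f^{(1)}(13) − f^{(1)}(3)) = 1/12 · (-0.000105038 − (-0.0370370)) = 0.00307767.
After k=1: 0.0744207.
Correction k=2: B_{4}/4! · (f^{(3)}(13) − f^{(3)}(3)) = −1/720 · (-1.24306e-05 − (-0.0823045)) = -0.000114295.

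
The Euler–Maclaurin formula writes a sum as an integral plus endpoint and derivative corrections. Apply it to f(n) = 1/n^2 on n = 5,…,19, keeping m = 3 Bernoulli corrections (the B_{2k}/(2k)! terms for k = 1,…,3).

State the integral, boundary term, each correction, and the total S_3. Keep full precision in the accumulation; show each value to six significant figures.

S_3 ≈ 0.170052

The integral term ∫_5^19 1/x^2 dx = 0.147368.
Endpoint term: (f(5) + f(19))/2 = (0.0400000 + 0.00277008)/2 = 0.0213850.
Running total after boundary: 0.168753.
Order-1 term: 1/12 · (-0.000291588 − (-0.0160000)) = 0.00130903.
After k=1: 0.170062.
Order-2 term: −1/720 · (-9.69267e-06 − (-0.00768000)) = -1.06532e-05.
After k=2: 0.170052.
Order-3 term: 1/30240 · (-8.05485e-07 − (-0.00921600)) = 3.04735e-07.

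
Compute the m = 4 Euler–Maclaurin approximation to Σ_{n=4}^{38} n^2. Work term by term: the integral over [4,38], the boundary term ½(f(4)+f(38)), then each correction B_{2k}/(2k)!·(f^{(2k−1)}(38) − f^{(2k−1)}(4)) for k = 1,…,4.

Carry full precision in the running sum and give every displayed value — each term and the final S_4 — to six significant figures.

S_4 ≈ 19005.0

Integral: ∫_4^38 x^2 dx = 18269.3.
½[f(4) + f(38)] = ½[16.0000 + 1444.00] = 730.000.
So far: 18999.3.
Correction k=1: B_{2}/2! · (f^{(1)}(38) − f^{(1)}(4)) = 1/12 · (76.0000 − 8.00000) = 5.66667.
After k=1: 19005.0.
Correction k=2: B_{4}/4! · (f^{(3)}(38) − f^{(3)}(4)) = −1/720 · (0.00000 − 0.00000) = 0.00000.
After k=2: 19005.0.
Correction k=3: B_{6}/6! · (f^{(5)}(38) − f^{(5)}(4)) = 1/30240 · (0.00000 − 0.00000) = 0.00000.
After k=3: 19005.0.
Correction k=4: B_{8}/8! · (f^{(7)}(38) − f^{(7)}(4)) = −1/1209600 · (0.00000 − 0.00000) = 0.00000.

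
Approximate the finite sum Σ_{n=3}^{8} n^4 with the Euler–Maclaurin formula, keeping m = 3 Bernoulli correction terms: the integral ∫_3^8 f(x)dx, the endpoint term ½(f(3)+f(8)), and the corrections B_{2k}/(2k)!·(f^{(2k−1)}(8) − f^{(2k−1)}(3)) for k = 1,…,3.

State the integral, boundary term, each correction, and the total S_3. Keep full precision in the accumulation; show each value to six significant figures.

S_3 ≈ 8755.00

∫_3^8 x^4 dx evaluates to 6505.00.
Boundary: ½(f(3) + f(8)) = ½(81.0000 + 4096.00) = 2088.50.
So far: 8593.50.
Order-1 term: 1/12 · (2048.00 − 108.000) = 161.667.
Running total after k=1: 8755.17.
Order-2 term: −1/720 · (192.000 − 72.0000) = -0.166667.
Running total after k=2: 8755.00.
Order-3 term: 1/30240 · (0.00000 − 0.00000) = 0.00000.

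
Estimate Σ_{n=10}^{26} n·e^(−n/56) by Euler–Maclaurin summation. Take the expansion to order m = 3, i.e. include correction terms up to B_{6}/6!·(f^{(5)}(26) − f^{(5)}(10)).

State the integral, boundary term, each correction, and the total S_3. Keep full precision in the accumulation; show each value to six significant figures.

S_3 ≈ 217.439

Integral: ∫_10^26 x·e^(−x/56) dx = 205.115.
½[f(10) + f(26)] = ½[8.36464 + 16.3432] = 12.3539.
Running total after boundary: 217.469.
Correction k=1: B_{2}/2! · (f^{(1)}(26) − f^{(1)}(10)) = 1/12 · (0.336741 − 0.687096) = -0.0291962.
After k=1: 217.439.
Correction k=2: B_{4}/4! · (f^{(3)}(26) − f^{(3)}(10)) = −1/720 · (0.000508262 − 0.000752559) = 3.39301e-07.
After k=2: 217.439.
Correction k=3: B_{6}/6! · (f^{(5)}(26) − f^{(5)}(10)) = 1/30240 · (2.89906e-07 − 4.10082e-07) = -3.97409e-12.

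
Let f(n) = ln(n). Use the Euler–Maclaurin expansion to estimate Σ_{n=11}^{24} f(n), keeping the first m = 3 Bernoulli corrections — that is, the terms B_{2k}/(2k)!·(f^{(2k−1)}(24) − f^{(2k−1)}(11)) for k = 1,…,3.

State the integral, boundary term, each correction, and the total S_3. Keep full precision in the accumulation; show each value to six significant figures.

S_3 ≈ 39.6803

The integral term ∫_11^24 ln(x) dx = 36.8964.
Endpoint term: (f(11) + f(24))/2 = (2.39790 + 3.17805)/2 = 2.78797.
Running total after boundary: 39.6844.
Order-1 term: 1/12 · (0.0416667 − 0.0909091) = -0.00410354.
Running total after k=1: 39.6803.
Order-2 term: −1/720 · (0.000144676 − 0.00150263) = 1.88605e-06.
Running total after k=2: 39.6803.
Order-3 term: 1/30240 · (3.01408e-06 − 0.000149021) = -4.82827e-09.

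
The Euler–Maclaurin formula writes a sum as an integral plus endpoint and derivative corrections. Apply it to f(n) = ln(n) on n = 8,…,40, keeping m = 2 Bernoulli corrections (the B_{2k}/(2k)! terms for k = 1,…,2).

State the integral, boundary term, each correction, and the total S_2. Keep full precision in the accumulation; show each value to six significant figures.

Integral: ∫_8^40 ln(x) dx = 98.9196.
½[f(8) + f(40)] = ½[2.07944 + 3.68888] = 2.88416.
Running total after boundary: 101.804.
k=1: B_{2}/(2)! × [f^{(1)}(40) − f^{(1)}(8)] = 1/12 × (0.0250000 − 0.125000) = -0.00833333.
Partial sum through k=1: 101.795.
k=2: B_{4}/(4)! × [f^{(3)}(40) − f^{(3)}(8)] = −1/720 × (3.12500e-05 − 0.00390625) = 5.38194e-06.

S_2 ≈ 101.795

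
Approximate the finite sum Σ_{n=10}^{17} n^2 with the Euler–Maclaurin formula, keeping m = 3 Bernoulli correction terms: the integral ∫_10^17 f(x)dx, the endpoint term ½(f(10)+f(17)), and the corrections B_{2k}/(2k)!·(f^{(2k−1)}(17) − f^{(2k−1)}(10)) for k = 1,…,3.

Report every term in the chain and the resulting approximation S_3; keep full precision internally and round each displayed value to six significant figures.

Integral: ∫_10^17 x^2 dx = 1304.33.
Boundary: ½(f(10) + f(17)) = ½(100.000 + 289.000) = 194.500.
Running total after boundary: 1498.83.
k=1: B_{2}/(2)! × [f^{(1)}(17) − f^{(1)}(10)] = 1/12 × (34.0000 − 20.0000) = 1.16667.
Partial sum through k=1: 1500.00.
k=2: B_{4}/(4)! × [f^{(3)}(17) − f^{(3)}(10)] = −1/720 × (0.00000 − 0.00000) = 0.00000.
Partial sum through k=2: 1500.00.
k=3: B_{6}/(6)! × [f^{(5)}(17) − f^{(5)}(10)] = 1/30240 × (0.00000 − 0.00000) = 0.00000.

S_3 ≈ 1500.00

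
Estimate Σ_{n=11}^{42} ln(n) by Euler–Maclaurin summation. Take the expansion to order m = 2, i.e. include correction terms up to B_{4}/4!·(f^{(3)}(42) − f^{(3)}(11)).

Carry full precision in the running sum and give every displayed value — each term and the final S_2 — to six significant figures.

Integral: ∫_11^42 ln(x) dx = 99.6053.
Endpoint term: (f(11) + f(42))/2 = (2.39790 + 3.73767)/2 = 3.06778.
So far: 102.673.
k=1: B_{2}/(2)! × [f^{(1)}(42) − f^{(1)}(11)] = 1/12 × (0.0238095 − 0.0909091) = -0.00559163.
Running total after k=1: 102.667.
k=2: B_{4}/(4)! × [f^{(3)}(42) − f^{(3)}(11)] = −1/720 × (2.69949e-05 − 0.00150263) = 2.04949e-06.

S_2 ≈ 102.667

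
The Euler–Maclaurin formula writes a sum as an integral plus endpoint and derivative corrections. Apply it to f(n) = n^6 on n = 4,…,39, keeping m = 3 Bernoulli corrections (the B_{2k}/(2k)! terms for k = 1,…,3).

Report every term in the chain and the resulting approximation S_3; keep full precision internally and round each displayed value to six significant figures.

S_3 ≈ 2.14089e+10

∫_4^39 x^6 dx evaluates to 1.96044e+10.
½[f(4) + f(39)] = ½[4096.00 + 3.51874e+09] = 1.75937e+09.
Running total after boundary: 2.13638e+10.
k=1: B_{2}/(2)! × [f^{(1)}(39) − f^{(1)}(4)] = 1/12 × (5.41345e+08 − 6144.00) = 4.51116e+07.
After k=1: 2.14089e+10.
k=2: B_{4}/(4)! × [f^{(3)}(39) − f^{(3)}(4)] = −1/720 × (7.11828e+06 − 7680.00) = -9875.83.
After k=2: 2.14089e+10.
k=3: B_{6}/(6)! × [f^{(5)}(39) − f^{(5)}(4)] = 1/30240 × (28080.0 − 2880.00) = 0.833333.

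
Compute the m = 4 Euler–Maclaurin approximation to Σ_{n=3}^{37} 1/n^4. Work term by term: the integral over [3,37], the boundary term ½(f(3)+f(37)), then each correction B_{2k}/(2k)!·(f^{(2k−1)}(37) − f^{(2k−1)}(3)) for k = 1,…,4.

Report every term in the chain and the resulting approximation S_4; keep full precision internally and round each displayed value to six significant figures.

S_4 ≈ 0.0198162

The integral term ∫_3^37 1/x^4 dx = 0.0123391.
Boundary: ½(f(3) + f(37)) = ½(0.0123457 + 5.33572e-07) = 0.00617311.
Integral + boundary = 0.0185122.
Correction k=1: B_{2}/2! · (f^{(1)}(37) − f^{(1)}(3)) = 1/12 · (-5.76835e-08 − (-0.0164609)) = 0.00137174.
Running total after k=1: 0.0198839.
Correction k=2: B_{4}/4! · (f^{(3)}(37) − f^{(3)}(3)) = −1/720 · (-1.26406e-09 − (-0.0548697)) = -7.62079e-05.
Running total after k=2: 0.0198077.
Correction k=3: B_{6}/6! · (f^{(5)}(37) − f^{(5)}(3)) = 1/30240 · (-5.17075e-11 − (-0.341411)) = 1.12901e-05.
Running total after k=3: 0.0198190.
Correction k=4: B_{8}/8! · (f^{(7)}(37) − f^{(7)}(3)) = −1/1209600 · (-3.39933e-12 − (-3.41411)) = -2.82251e-06.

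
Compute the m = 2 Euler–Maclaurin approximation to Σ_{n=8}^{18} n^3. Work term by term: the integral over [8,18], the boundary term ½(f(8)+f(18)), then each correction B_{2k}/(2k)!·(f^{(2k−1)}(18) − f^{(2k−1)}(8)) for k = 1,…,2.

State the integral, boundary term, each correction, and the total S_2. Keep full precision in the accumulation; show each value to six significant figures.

S_2 ≈ 28457.0

∫_8^18 x^3 dx evaluates to 25220.0.
½[f(8) + f(18)] = ½[512.000 + 5832.00] = 3172.00.
Integral + boundary = 28392.0.
Correction k=1: B_{2}/2! · (f^{(1)}(18) − f^{(1)}(8)) = 1/12 · (972.000 − 192.000) = 65.0000.
Partial sum through k=1: 28457.0.
Correction k=2: B_{4}/4! · (f^{(3)}(18) − f^{(3)}(8)) = −1/720 · (6.00000 − 6.00000) = 0.00000.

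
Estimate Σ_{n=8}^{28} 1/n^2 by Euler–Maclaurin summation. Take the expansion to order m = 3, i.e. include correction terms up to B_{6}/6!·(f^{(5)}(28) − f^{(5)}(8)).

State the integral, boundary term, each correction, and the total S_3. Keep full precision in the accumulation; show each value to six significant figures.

The integral term ∫_8^28 1/x^2 dx = 0.0892857.
Boundary: ½(f(8) + f(28)) = ½(0.0156250 + 0.00127551) = 0.00845026.
So far: 0.0977360.
k=1: B_{2}/(2)! × [f^{(1)}(28) − f^{(1)}(8)] = 1/12 × (-9.11079e-05 − (-0.00390625)) = 0.000317929.
After k=1: 0.0980539.
k=2: B_{4}/(4)! × [f^{(3)}(28) − f^{(3)}(8)] = −1/720 × (-1.39451e-06 − (-0.000732422)) = -1.01532e-06.
After k=2: 0.0980529.
k=3: B_{6}/(6)! × [f^{(5)}(28) − f^{(5)}(8)] = 1/30240 × (-5.33613e-08 − (-0.000343323)) = 1.13515e-08.

S_3 ≈ 0.0980529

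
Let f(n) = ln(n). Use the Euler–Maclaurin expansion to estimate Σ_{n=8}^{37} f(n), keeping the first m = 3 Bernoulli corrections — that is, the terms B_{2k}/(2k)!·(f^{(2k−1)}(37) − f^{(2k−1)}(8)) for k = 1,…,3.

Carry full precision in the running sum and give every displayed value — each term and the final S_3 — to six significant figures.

The integral term ∫_8^37 ln(x) dx = 87.9684.
Endpoint term: (f(8) + f(37))/2 = (2.07944 + 3.61092)/2 = 2.84518.
Integral + boundary = 90.8136.
Order-1 term: 1/12 · (0.0270270 − 0.125000) = -0.00816441.
After k=1: 90.8054.
Order-2 term: −1/720 · (3.94843e-05 − 0.00390625) = 5.37051e-06.
After k=2: 90.8055.
Order-3 term: 1/30240 · (3.46101e-07 − 0.000732422) = -2.42089e-08.

S_3 ≈ 90.8055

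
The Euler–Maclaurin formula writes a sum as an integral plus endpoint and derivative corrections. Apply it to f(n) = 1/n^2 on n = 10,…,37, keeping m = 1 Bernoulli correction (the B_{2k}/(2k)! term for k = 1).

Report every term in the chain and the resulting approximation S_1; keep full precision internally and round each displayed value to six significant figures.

S_1 ≈ 0.0785016

Integral: ∫_10^37 1/x^2 dx = 0.0729730.
½[f(10) + f(37)] = ½[0.0100000 + 0.000730460] = 0.00536523.
Running total after boundary: 0.0783382.
k=1: B_{2}/(2)! × [f^{(1)}(37) − f^{(1)}(10)] = 1/12 × (-3.94843e-05 − (-0.00200000)) = 0.000163376.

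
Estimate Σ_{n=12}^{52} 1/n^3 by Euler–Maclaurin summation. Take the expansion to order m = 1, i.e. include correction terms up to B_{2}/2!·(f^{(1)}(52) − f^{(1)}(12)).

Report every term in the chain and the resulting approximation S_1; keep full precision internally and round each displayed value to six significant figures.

Integral: ∫_12^52 1/x^3 dx = 0.00328731.
½[f(12) + f(52)] = ½[0.000578704 + 7.11197e-06] = 0.000292908.
Integral + boundary = 0.00358022.
Correction k=1: B_{2}/2! · (f^{(1)}(52) − f^{(1)}(12)) = 1/12 · (-4.10306e-07 − (-0.000144676)) = 1.20221e-05.

S_1 ≈ 0.00359224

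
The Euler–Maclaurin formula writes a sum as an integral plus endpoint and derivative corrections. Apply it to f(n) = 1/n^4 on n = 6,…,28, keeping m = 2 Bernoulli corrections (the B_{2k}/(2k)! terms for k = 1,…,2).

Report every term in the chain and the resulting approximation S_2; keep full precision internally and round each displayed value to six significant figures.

S_2 ≈ 0.00195689

Integral: ∫_6^28 1/x^4 dx = 0.00152803.
½[f(6) + f(28)] = ½[0.000771605 + 1.62693e-06] = 0.000386616.
Integral + boundary = 0.00191464.
Correction k=1: B_{2}/2! · (f^{(1)}(28) − f^{(1)}(6)) = 1/12 · (-2.32418e-07 − (-0.000514403)) = 4.28476e-05.
Running total after k=1: 0.00195749.
Correction k=2: B_{4}/4! · (f^{(3)}(28) − f^{(3)}(6)) = −1/720 · (-8.89355e-09 − (-0.000428669)) = -5.95362e-07.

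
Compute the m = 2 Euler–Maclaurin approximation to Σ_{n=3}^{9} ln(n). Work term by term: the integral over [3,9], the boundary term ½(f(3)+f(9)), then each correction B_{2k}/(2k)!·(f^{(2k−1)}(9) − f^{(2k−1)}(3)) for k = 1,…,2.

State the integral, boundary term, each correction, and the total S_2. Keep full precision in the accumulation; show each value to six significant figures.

∫_3^9 ln(x) dx evaluates to 10.4792.
Boundary: ½(f(3) + f(9)) = ½(1.09861 + 2.19722) = 1.64792.
Integral + boundary = 12.1271.
Order-1 term: 1/12 · (0.111111 − 0.333333) = -0.0185185.
Running total after k=1: 12.1086.
Order-2 term: −1/720 · (0.00274348 − 0.0740741) = 9.90703e-05.

S_2 ≈ 12.1087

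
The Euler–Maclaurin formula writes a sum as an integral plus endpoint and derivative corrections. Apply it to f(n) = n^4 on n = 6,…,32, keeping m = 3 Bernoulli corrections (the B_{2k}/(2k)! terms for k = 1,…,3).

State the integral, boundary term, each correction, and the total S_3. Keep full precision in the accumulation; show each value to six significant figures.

S_3 ≈ 7.24512e+06

Integral: ∫_6^32 x^4 dx = 6.70933e+06.
½[f(6) + f(32)] = ½[1296.00 + 1.04858e+06] = 524936.
So far: 7.23427e+06.
k=1: B_{2}/(2)! × [f^{(1)}(32) − f^{(1)}(6)] = 1/12 × (131072 − 864.000) = 10850.7.
Partial sum through k=1: 7.24512e+06.
k=2: B_{4}/(4)! × [f^{(3)}(32) − f^{(3)}(6)] = −1/720 × (768.000 − 144.000) = -0.866667.
Partial sum through k=2: 7.24512e+06.
k=3: B_{6}/(6)! × [f^{(5)}(32) − f^{(5)}(6)] = 1/30240 × (0.00000 − 0.00000) = 0.00000.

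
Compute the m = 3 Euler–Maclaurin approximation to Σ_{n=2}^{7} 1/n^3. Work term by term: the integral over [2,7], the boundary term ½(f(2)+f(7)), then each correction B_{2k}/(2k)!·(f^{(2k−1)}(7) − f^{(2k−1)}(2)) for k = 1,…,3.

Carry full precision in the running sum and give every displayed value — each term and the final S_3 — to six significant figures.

S_3 ≈ 0.193299

The integral term ∫_2^7 1/x^3 dx = 0.114796.
Boundary: ½(f(2) + f(7)) = ½(0.125000 + 0.00291545) = 0.0639577.
Integral + boundary = 0.178754.
k=1: B_{2}/(2)! × [f^{(1)}(7) − f^{(1)}(2)] = 1/12 × (-0.00124948 − (-0.187500)) = 0.0155209.
After k=1: 0.194275.
k=2: B_{4}/(4)! × [f^{(3)}(7) − f^{(3)}(2)] = −1/720 × (-0.000509992 − (-0.937500)) = -0.00130138.
After k=2: 0.192973.
k=3: B_{6}/(6)! × [f^{(5)}(7) − f^{(5)}(2)] = 1/30240 × (-0.000437136 − (-9.84375)) = 0.000325506.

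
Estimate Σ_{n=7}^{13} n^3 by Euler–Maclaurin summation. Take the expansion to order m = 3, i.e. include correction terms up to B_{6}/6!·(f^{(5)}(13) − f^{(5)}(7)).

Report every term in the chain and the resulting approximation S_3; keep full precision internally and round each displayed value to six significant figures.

The integral term ∫_7^13 x^3 dx = 6540.00.
Endpoint term: (f(7) + f(13))/2 = (343.000 + 2197.00)/2 = 1270.00.
Integral + boundary = 7810.00.
Correction k=1: B_{2}/2! · (f^{(1)}(13) − f^{(1)}(7)) = 1/12 · (507.000 − 147.000) = 30.0000.
After k=1: 7840.00.
Correction k=2: B_{4}/4! · (f^{(3)}(13) − f^{(3)}(7)) = −1/720 · (6.00000 − 6.00000) = 0.00000.
After k=2: 7840.00.
Correction k=3: B_{6}/6! · (f^{(5)}(13) − f^{(5)}(7)) = 1/30240 · (0.00000 − 0.00000) = 0.00000.

S_3 ≈ 7840.00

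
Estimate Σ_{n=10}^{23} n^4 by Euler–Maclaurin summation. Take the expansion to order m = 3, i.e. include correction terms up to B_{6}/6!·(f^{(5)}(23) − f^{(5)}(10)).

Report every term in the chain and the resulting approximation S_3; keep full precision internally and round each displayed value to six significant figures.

The integral term ∫_10^23 x^4 dx = 1.26727e+06.
Boundary: ½(f(10) + f(23)) = ½(10000.0 + 279841) = 144920.
So far: 1.41219e+06.
k=1: B_{2}/(2)! × [f^{(1)}(23) − f^{(1)}(10)] = 1/12 × (48668.0 − 4000.00) = 3722.33.
Partial sum through k=1: 1.41591e+06.
k=2: B_{4}/(4)! × [f^{(3)}(23) − f^{(3)}(10)] = −1/720 × (552.000 − 240.000) = -0.433333.
Partial sum through k=2: 1.41591e+06.
k=3: B_{6}/(6)! × [f^{(5)}(23) − f^{(5)}(10)] = 1/30240 × (0.00000 − 0.00000) = 0.00000.

S_3 ≈ 1.41591e+06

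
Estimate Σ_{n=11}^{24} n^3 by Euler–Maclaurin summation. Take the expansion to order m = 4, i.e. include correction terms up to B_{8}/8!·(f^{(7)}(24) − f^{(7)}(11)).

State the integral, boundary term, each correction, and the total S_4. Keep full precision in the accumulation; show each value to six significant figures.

S_4 ≈ 86975.0

Integral: ∫_11^24 x^3 dx = 79283.8.
Endpoint term: (f(11) + f(24))/2 = (1331.00 + 13824.0)/2 = 7577.50.
Running total after boundary: 86861.2.
Correction k=1: B_{2}/2! · (f^{(1)}(24) − f^{(1)}(11)) = 1/12 · (1728.00 − 363.000) = 113.750.
After k=1: 86975.0.
Correction k=2: B_{4}/4! · (f^{(3)}(24) − f^{(3)}(11)) = −1/720 · (6.00000 − 6.00000) = 0.00000.
After k=2: 86975.0.
Correction k=3: B_{6}/6! · (f^{(5)}(24) − f^{(5)}(11)) = 1/30240 · (0.00000 − 0.00000) = 0.00000.
After k=3: 86975.0.
Correction k=4: B_{8}/8! · (f^{(7)}(24) − f^{(7)}(11)) = −1/1209600 · (0.00000 − 0.00000) = 0.00000.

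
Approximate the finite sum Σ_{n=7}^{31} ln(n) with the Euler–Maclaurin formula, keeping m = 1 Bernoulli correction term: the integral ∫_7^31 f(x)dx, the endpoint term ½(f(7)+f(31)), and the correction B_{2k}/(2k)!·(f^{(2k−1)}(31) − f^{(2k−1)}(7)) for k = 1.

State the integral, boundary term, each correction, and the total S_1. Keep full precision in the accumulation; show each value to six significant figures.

S_1 ≈ 71.5130

Integral: ∫_7^31 ln(x) dx = 68.8322.
Endpoint term: (f(7) + f(31))/2 = (1.94591 + 3.43399)/2 = 2.68995.
So far: 71.5222.
k=1: B_{2}/(2)! × [f^{(1)}(31) − f^{(1)}(7)] = 1/12 × (0.0322581 − 0.142857) = -0.00921659.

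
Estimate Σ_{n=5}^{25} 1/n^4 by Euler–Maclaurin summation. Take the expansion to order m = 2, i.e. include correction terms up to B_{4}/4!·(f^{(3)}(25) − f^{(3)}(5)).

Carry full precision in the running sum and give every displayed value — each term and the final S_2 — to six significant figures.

S_2 ≈ 0.00355111

∫_5^25 1/x^4 dx evaluates to 0.00264533.
½[f(5) + f(25)] = ½[0.00160000 + 2.56000e-06] = 0.000801280.
So far: 0.00344661.
Order-1 term: 1/12 · (-4.09600e-07 − (-0.00128000)) = 0.000106633.
Partial sum through k=1: 0.00355325.
Order-2 term: −1/720 · (-1.96608e-08 − (-0.00153600)) = -2.13331e-06.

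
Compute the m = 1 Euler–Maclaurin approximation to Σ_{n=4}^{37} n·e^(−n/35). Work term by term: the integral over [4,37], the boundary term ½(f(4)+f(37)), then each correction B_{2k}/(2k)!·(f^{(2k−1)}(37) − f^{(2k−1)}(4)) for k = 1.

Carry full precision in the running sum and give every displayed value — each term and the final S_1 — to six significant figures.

S_1 ≈ 350.162

∫_4^37 x·e^(−x/35) dx evaluates to 342.017.
Endpoint term: (f(4) + f(37))/2 = (3.56801 + 12.8555)/2 = 8.21178.
Integral + boundary = 350.229.
k=1: B_{2}/(2)! × [f^{(1)}(37) − f^{(1)}(4)] = 1/12 × (-0.0198541 − 0.790060) = -0.0674928.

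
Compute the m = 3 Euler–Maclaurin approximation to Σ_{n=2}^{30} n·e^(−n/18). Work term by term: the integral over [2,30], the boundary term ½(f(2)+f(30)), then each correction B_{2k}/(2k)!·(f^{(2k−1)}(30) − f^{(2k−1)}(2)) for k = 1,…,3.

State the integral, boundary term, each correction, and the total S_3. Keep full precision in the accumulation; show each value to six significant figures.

S_3 ≈ 162.605

The integral term ∫_2^30 x·e^(−x/18) dx = 158.954.
Boundary: ½(f(2) + f(30)) = ½(1.78968 + 5.66627) = 3.72797.
Integral + boundary = 162.682.
Correction k=1: B_{2}/2! · (f^{(1)}(30) − f^{(1)}(2)) = 1/12 · (-0.125917 − 0.795413) = -0.0767775.
After k=1: 162.605.
Correction k=2: B_{4}/4! · (f^{(3)}(30) − f^{(3)}(2)) = −1/720 · (0.000777266 − 0.00797868) = 1.00020e-05.
After k=2: 162.605.
Correction k=3: B_{6}/6! · (f^{(5)}(30) − f^{(5)}(2)) = 1/30240 · (5.99742e-06 − 4.16740e-05) = -1.17978e-09.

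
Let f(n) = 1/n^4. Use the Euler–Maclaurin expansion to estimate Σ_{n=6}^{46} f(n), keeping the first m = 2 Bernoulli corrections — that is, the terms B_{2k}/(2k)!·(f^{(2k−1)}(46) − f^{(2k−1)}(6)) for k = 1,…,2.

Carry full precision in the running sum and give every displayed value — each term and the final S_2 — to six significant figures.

S_2 ≈ 0.00196797

The integral term ∫_6^46 1/x^4 dx = 0.00153979.
Endpoint term: (f(6) + f(46))/2 = (0.000771605 + 2.23341e-07)/2 = 0.000385914.
Integral + boundary = 0.00192570.
k=1: B_{2}/(2)! × [f^{(1)}(46) − f^{(1)}(6)] = 1/12 × (-1.94210e-08 − (-0.000514403)) = 4.28653e-05.
After k=1: 0.00196856.
k=2: B_{4}/(4)! × [f^{(3)}(46) − f^{(3)}(6)] = −1/720 × (-2.75345e-10 − (-0.000428669)) = -5.95374e-07.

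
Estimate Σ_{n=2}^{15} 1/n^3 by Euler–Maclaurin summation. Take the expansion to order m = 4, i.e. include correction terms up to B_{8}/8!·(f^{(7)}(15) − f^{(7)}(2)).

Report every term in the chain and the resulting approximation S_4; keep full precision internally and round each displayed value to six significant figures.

S_4 ≈ 0.199923

∫_2^15 1/x^3 dx evaluates to 0.122778.
Endpoint term: (f(2) + f(15))/2 = (0.125000 + 0.000296296)/2 = 0.0626481.
Running total after boundary: 0.185426.
k=1: B_{2}/(2)! × [f^{(1)}(15) − f^{(1)}(2)] = 1/12 × (-5.92593e-05 − (-0.187500)) = 0.0156201.
Partial sum through k=1: 0.201046.
k=2: B_{4}/(4)! × [f^{(3)}(15) − f^{(3)}(2)] = −1/720 × (-5.26749e-06 − (-0.937500)) = -0.00130208.
Partial sum through k=2: 0.199744.
k=3: B_{6}/(6)! × [f^{(5)}(15) − f^{(5)}(2)] = 1/30240 × (-9.83265e-07 − (-9.84375)) = 0.000325521.
Partial sum through k=3: 0.200069.
k=4: B_{8}/(8)! × [f^{(7)}(15) − f^{(7)}(2)] = −1/1209600 × (-3.14645e-07 − (-177.188)) = -0.000146484.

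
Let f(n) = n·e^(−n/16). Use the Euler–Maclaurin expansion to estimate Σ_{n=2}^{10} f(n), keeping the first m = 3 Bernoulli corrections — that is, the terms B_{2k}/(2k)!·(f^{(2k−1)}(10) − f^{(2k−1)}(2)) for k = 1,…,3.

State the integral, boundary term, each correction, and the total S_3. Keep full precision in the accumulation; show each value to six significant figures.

S_3 ≈ 35.0015

∫_2^10 x·e^(−x/16) dx evaluates to 31.4904.
Endpoint term: (f(2) + f(10))/2 = (1.76499 + 5.35261)/2 = 3.55880.
So far: 35.0492.
k=1: B_{2}/(2)! × [f^{(1)}(10) − f^{(1)}(2)] = 1/12 × (0.200723 − 0.772185) = -0.0476218.
Running total after k=1: 35.0015.
k=2: B_{4}/(4)! × [f^{(3)}(10) − f^{(3)}(2)] = −1/720 × (0.00496580 − 0.00991085) = 6.86812e-06.
Running total after k=2: 35.0015.
k=3: B_{6}/(6)! × [f^{(5)}(10) − f^{(5)}(2)] = 1/30240 × (3.57326e-05 − 6.56459e-05) = -9.89199e-10.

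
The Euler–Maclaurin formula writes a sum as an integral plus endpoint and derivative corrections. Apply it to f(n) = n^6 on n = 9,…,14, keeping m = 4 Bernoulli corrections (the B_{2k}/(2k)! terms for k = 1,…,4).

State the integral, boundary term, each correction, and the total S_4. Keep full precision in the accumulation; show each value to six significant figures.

The integral term ∫_9^14 x^6 dx = 1.43758e+07.
½[f(9) + f(14)] = ½[531441 + 7.52954e+06] = 4.03049e+06.
Integral + boundary = 1.84063e+07.
k=1: B_{2}/(2)! × [f^{(1)}(14) − f^{(1)}(9)] = 1/12 × (3.22694e+06 − 354294) = 239388.
After k=1: 1.86457e+07.
k=2: B_{4}/(4)! × [f^{(3)}(14) − f^{(3)}(9)] = −1/720 × (329280 − 87480.0) = -335.833.
After k=2: 1.86453e+07.
k=3: B_{6}/(6)! × [f^{(5)}(14) − f^{(5)}(9)] = 1/30240 × (10080.0 − 6480.00) = 0.119048.
After k=3: 1.86453e+07.
k=4: B_{8}/(8)! × [f^{(7)}(14) − f^{(7)}(9)] = −1/1209600 × (0.00000 − 0.00000) = 0.00000.

S_4 ≈ 1.86453e+07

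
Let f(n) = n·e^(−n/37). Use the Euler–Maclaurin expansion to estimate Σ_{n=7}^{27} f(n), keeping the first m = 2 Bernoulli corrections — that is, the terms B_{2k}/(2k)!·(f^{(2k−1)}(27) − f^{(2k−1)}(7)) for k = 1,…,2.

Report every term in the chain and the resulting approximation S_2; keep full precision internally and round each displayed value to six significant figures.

The integral term ∫_7^27 x·e^(−x/37) dx = 205.913.
Endpoint term: (f(7) + f(27))/2 = (5.79341 + 13.0151)/2 = 9.40423.
So far: 215.317.
Correction k=1: B_{2}/2! · (f^{(1)}(27) − f^{(1)}(7)) = 1/12 · (0.130281 − 0.671051) = -0.0450642.
After k=1: 215.272.
Correction k=2: B_{4}/4! · (f^{(3)}(27) − f^{(3)}(7)) = −1/720 · (0.000799386 − 0.00169928) = 1.24985e-06.

S_2 ≈ 215.272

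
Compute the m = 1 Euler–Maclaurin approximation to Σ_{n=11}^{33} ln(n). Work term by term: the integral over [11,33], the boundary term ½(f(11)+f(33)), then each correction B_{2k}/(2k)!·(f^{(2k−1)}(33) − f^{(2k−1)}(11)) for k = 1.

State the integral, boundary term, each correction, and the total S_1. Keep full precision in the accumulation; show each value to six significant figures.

S_1 ≈ 69.9501

Integral: ∫_11^33 ln(x) dx = 67.0079.
Endpoint term: (f(11) + f(33))/2 = (2.39790 + 3.49651)/2 = 2.94720.
Running total after boundary: 69.9551.
k=1: B_{2}/(2)! × [f^{(1)}(33) − f^{(1)}(11)] = 1/12 × (0.0303030 − 0.0909091) = -0.00505051.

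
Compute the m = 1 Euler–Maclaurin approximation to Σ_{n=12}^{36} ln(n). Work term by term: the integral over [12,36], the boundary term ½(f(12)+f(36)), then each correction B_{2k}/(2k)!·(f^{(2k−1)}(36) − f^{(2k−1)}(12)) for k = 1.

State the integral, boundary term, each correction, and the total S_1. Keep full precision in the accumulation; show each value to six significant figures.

Integral: ∫_12^36 ln(x) dx = 75.1878.
Boundary: ½(f(12) + f(36)) = ½(2.48491 + 3.58352) = 3.03421.
Integral + boundary = 78.2220.
Order-1 term: 1/12 · (0.0277778 − 0.0833333) = -0.00462963.

S_1 ≈ 78.2174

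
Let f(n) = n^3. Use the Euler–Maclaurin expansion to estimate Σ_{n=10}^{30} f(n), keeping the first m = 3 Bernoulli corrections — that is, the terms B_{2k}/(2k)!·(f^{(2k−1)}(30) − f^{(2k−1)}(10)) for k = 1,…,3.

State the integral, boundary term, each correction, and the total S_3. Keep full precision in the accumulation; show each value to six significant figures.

Integral: ∫_10^30 x^3 dx = 200000.
½[f(10) + f(30)] = ½[1000.00 + 27000.0] = 14000.0.
Running total after boundary: 214000.
k=1: B_{2}/(2)! × [f^{(1)}(30) − f^{(1)}(10)] = 1/12 × (2700.00 − 300.000) = 200.000.
Partial sum through k=1: 214200.
k=2: B_{4}/(4)! × [f^{(3)}(30) − f^{(3)}(10)] = −1/720 × (6.00000 − 6.00000) = 0.00000.
Partial sum through k=2: 214200.
k=3: B_{6}/(6)! × [f^{(5)}(30) − f^{(5)}(10)] = 1/30240 × (0.00000 − 0.00000) = 0.00000.

S_3 ≈ 214200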